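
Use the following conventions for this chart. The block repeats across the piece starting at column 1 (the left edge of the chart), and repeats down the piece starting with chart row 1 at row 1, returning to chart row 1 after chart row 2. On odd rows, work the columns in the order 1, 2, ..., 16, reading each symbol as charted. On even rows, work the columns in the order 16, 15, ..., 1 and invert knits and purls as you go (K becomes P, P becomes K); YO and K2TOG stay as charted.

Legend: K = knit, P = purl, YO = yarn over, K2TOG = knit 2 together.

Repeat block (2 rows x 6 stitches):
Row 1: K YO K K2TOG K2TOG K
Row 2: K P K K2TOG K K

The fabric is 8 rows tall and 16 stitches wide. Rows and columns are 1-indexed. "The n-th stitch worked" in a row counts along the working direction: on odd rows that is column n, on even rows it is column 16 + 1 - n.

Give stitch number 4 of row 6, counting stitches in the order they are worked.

Row 6: (6-1) mod 2 = 1, so use chart row 2. Even row -> WS.
Chart row 2 tiled across columns 1-16: K P K K2TOG K K K P K K2TOG K K K P K K2TOG
Wrong side: read the tiled row from column 16 down to 1 and exchange K with P (leave YO, K2TOG).
Row 6 as worked: K2TOG P K P P P K2TOG P K P P P K2TOG P K P
Counting 4 along the worked row gives P.

Stitch:
P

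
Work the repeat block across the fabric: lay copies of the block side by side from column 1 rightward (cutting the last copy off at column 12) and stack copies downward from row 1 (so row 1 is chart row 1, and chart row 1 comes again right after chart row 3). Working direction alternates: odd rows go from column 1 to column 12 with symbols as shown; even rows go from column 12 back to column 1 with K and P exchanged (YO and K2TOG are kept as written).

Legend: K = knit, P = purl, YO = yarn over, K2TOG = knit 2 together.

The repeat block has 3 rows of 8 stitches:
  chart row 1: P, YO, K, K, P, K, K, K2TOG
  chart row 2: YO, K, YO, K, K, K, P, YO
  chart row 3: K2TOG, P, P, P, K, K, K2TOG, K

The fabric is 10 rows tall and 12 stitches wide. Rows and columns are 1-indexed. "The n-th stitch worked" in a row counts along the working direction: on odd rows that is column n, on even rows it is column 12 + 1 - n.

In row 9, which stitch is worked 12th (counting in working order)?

Stitch:
P

Derivation:
Row 9: (9-1) mod 3 = 2, so use chart row 3. Odd row -> RS.
Chart row 3 tiled across columns 1-12: K2TOG P P P K K K2TOG K K2TOG P P P
Right side: take the tiled row as-is (worked left to right from column 1).
Stitch 12 in working order -> P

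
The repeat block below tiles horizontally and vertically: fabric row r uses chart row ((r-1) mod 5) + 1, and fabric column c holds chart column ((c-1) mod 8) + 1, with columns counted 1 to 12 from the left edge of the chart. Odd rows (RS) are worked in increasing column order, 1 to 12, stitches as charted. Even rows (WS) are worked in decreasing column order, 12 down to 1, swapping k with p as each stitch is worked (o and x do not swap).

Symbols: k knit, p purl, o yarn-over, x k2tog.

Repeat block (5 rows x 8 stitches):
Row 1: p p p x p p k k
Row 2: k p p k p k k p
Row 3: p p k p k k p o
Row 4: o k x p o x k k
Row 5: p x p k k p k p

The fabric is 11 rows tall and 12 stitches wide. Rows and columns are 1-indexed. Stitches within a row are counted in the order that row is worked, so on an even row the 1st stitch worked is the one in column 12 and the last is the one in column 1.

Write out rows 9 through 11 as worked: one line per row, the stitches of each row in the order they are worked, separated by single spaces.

Row 9: chart row 4, RS - tile across columns 1-12 and work as-is.
Row 10: chart row 5, WS - tiled (columns 1-12): p x p k k p k p p x p k; work from column 12 back to 1 with k<->p swapped.
Row 11: chart row 1, RS - tile across columns 1-12 and work as-is.

Result:
o k x p o x k k o k x p
p k x k k p k p p k x k
p p p x p p k k p p p x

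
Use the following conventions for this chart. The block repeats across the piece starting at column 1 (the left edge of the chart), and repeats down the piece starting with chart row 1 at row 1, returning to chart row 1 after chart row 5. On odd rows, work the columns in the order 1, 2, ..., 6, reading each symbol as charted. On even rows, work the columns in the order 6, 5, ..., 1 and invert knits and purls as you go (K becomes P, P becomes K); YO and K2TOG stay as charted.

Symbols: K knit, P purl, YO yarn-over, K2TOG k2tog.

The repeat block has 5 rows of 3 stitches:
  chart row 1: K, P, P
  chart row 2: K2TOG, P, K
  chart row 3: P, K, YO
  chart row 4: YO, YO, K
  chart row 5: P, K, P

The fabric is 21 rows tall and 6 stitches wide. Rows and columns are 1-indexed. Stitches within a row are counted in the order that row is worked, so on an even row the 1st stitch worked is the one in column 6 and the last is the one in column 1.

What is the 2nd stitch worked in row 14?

Row 14: (14-1) mod 5 = 3, so use chart row 4. Even row -> WS.
Chart row 4 tiled across columns 1-6: YO YO K YO YO K
WS row: flip the tiled sequence (start at column 6) and apply K<->P; YO and K2TOG stay.
Row 14 as worked: P YO YO P YO YO
Stitch 2 in working order -> YO

== STITCH ==
YO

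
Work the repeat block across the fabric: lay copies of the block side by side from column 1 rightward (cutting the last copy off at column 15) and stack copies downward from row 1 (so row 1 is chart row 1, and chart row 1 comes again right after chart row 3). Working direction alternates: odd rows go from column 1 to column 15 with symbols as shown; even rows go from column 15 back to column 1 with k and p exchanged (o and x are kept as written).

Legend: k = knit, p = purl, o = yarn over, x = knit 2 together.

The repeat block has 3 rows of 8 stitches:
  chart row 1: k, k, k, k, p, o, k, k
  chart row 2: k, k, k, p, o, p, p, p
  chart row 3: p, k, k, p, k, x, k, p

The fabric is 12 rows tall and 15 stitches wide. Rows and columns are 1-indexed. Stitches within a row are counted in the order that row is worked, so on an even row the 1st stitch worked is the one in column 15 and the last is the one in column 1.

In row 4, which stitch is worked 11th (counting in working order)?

Result:
k

Derivation:
Row 4: (4-1) mod 3 = 0, so use chart row 1. Even row -> WS.
Chart row 1 tiled across columns 1-15: k k k k p o k k k k k k p o k
WS: work from column 15 back to column 1 (reverse the tiled row), swapping k<->p (o and x unchanged).
Row 4 as worked: p o k p p p p p p o k p p p p
The 11th stitch worked is k.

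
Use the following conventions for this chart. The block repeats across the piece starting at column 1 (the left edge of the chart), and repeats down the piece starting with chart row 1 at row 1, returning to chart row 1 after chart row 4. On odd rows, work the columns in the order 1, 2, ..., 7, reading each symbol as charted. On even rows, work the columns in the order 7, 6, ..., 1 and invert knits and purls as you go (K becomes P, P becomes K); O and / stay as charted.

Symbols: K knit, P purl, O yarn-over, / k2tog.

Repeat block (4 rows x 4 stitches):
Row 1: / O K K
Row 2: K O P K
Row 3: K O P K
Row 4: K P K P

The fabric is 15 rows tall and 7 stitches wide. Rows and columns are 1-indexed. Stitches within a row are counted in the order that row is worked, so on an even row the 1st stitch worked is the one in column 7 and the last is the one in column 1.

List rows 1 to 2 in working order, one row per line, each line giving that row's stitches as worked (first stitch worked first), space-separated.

Rows as worked:
/ O K K / O K
K O P P K O P

Derivation:
Row 1: chart row 1, RS - tile across columns 1-7 and work as-is.
Row 2: chart row 2, WS - tiled (columns 1-7): K O P K K O P; work from column 7 back to 1 with K<->P swapped.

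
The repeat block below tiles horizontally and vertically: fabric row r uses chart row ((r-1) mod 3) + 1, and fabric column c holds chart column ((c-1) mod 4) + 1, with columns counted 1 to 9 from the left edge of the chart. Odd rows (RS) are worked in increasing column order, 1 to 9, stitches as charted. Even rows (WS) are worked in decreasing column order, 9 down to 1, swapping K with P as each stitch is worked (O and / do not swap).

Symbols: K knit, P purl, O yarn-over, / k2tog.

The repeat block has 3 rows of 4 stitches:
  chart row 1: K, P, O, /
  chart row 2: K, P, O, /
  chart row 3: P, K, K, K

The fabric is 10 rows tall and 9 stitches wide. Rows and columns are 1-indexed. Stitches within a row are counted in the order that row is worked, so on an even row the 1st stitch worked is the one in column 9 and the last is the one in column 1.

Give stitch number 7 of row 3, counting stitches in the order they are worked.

Result:
K

Derivation:
For row 3: chart row = ((3-1) mod 3) + 1 = 3; this is a RS (odd) row.
Chart row 3 tiled across columns 1-9: P K K K P K K K P
Right side: take the tiled row as-is (worked left to right from column 1).
Stitch 7 in working order -> K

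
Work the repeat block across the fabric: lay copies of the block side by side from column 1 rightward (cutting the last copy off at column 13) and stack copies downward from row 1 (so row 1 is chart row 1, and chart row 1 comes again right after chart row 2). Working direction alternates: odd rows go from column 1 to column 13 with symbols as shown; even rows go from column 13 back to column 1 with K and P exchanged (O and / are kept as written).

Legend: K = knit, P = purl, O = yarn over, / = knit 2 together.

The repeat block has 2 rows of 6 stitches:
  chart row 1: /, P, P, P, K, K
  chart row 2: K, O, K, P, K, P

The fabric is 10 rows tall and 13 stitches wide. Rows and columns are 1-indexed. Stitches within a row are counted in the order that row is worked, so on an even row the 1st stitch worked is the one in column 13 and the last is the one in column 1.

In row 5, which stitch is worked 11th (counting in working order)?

Row 5: (5-1) mod 2 = 0, so use chart row 1. Odd row -> RS.
Chart row 1 tiled across columns 1-13: / P P P K K / P P P K K /
RS row: no reversal, no swap; stitch n worked = column n.
Counting 11 along the worked row gives K.

Result:
K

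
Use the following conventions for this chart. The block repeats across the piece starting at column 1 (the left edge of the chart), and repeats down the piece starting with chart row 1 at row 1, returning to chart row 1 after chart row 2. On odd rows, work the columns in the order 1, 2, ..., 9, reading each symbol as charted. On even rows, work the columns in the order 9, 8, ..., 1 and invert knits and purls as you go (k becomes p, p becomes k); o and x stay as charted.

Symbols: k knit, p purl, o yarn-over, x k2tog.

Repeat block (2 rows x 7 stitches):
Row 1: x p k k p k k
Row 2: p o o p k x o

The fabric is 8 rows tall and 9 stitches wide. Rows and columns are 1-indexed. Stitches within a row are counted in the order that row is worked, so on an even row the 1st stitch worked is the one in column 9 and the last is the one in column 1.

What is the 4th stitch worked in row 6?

Result:
x

Derivation:
Row 6 uses chart row ((6-1) mod 2)+1 = 2. Row 6 is even, so WS.
Chart row 2 tiled across columns 1-9: p o o p k x o p o
WS row: flip the tiled sequence (start at column 9) and apply k<->p; o and x stay.
Row 6 as worked: o k o x p k o o k
The 4th stitch worked is x.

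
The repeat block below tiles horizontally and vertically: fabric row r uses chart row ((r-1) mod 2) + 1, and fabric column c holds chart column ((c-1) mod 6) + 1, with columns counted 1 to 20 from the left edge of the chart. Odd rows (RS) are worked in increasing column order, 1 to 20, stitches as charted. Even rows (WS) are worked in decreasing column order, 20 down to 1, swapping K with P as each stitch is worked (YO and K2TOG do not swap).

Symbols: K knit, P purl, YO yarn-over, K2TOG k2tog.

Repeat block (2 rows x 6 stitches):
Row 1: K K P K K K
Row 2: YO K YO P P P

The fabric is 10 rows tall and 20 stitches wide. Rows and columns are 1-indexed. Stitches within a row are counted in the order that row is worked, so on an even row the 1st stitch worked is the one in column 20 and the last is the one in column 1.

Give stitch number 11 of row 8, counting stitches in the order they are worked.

Result:
K

Derivation:
Row 8 uses chart row ((8-1) mod 2)+1 = 2. Row 8 is even, so WS.
Chart row 2 tiled across columns 1-20: YO K YO P P P YO K YO P P P YO K YO P P P YO K
WS: work from column 20 back to column 1 (reverse the tiled row), swapping K<->P (YO and K2TOG unchanged).
Row 8 as worked: P YO K K K YO P YO K K K YO P YO K K K YO P YO
Stitch 11 in working order -> K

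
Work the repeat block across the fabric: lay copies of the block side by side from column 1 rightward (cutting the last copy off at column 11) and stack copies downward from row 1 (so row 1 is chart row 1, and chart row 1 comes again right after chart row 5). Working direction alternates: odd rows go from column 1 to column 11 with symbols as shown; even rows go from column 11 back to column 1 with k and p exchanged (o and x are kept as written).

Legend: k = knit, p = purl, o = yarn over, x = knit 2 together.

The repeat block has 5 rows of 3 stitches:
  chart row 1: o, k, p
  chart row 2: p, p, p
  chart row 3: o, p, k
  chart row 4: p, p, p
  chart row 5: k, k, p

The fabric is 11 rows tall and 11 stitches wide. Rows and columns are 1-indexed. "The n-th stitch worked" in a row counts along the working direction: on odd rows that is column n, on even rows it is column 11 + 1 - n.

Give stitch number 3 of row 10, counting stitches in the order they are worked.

Row 10 uses chart row ((10-1) mod 5)+1 = 5. Row 10 is even, so WS.
Chart row 5 tiled across columns 1-11: k k p k k p k k p k k
WS row: flip the tiled sequence (start at column 11) and apply k<->p; o and x stay.
Row 10 as worked: p p k p p k p p k p p
Counting 3 along the worked row gives k.

== STITCH ==
k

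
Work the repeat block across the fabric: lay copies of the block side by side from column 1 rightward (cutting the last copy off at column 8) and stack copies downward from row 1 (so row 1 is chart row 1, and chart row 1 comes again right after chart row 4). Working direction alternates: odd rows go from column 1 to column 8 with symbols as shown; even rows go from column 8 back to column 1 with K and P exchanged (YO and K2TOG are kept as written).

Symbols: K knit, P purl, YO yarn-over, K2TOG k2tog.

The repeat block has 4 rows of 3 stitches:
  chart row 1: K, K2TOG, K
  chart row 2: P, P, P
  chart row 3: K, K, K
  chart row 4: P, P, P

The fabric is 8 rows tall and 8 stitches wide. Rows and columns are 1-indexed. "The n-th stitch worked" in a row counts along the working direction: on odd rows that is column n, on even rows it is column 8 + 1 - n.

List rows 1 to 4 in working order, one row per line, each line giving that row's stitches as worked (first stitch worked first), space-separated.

Row 1: chart row 1, RS - tile across columns 1-8 and work as-is.
Row 2: chart row 2, WS - tiled (columns 1-8): P P P P P P P P; work from column 8 back to 1 with K<->P swapped.
Row 3: chart row 3, RS - tile across columns 1-8 and work as-is.
Row 4: chart row 4, WS - tiled (columns 1-8): P P P P P P P P; work from column 8 back to 1 with K<->P swapped.

Result:
K K2TOG K K K2TOG K K K2TOG
K K K K K K K K
K K K K K K K K
K K K K K K K K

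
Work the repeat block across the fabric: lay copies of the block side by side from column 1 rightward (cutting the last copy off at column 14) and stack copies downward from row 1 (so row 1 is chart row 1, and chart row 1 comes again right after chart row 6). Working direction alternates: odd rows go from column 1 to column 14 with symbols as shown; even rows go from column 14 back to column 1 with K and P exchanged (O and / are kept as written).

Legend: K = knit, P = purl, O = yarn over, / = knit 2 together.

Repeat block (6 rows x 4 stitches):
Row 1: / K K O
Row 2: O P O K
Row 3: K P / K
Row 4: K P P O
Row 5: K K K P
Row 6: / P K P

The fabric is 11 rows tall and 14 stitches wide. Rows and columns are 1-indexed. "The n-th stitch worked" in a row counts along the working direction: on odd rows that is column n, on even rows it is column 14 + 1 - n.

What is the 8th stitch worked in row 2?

Stitch:
O

Derivation:
For row 2: chart row = ((2-1) mod 6) + 1 = 2; this is a WS (even) row.
Chart row 2 tiled across columns 1-14: O P O K O P O K O P O K O P
WS: work from column 14 back to column 1 (reverse the tiled row), swapping K<->P (O and / unchanged).
Row 2 as worked: K O P O K O P O K O P O K O
The 8th stitch worked is O.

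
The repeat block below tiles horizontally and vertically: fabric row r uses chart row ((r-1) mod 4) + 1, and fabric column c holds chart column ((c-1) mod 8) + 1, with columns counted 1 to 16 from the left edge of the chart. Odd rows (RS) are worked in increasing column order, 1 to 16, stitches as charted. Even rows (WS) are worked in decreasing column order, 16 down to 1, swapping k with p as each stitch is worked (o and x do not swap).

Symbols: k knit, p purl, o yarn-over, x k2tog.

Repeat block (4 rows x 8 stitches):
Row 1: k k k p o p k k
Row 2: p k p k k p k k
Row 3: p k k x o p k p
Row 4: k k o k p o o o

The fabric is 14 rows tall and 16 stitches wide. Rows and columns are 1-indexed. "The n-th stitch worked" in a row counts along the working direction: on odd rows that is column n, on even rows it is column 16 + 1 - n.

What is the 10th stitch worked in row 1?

== STITCH ==
k

Derivation:
Row 1: (1-1) mod 4 = 0, so use chart row 1. Odd row -> RS.
Chart row 1 tiled across columns 1-16: k k k p o p k k k k k p o p k k
RS: work column 1 to column 16, symbols as charted — the tiled row is the row as worked.
Stitch 10 in working order -> k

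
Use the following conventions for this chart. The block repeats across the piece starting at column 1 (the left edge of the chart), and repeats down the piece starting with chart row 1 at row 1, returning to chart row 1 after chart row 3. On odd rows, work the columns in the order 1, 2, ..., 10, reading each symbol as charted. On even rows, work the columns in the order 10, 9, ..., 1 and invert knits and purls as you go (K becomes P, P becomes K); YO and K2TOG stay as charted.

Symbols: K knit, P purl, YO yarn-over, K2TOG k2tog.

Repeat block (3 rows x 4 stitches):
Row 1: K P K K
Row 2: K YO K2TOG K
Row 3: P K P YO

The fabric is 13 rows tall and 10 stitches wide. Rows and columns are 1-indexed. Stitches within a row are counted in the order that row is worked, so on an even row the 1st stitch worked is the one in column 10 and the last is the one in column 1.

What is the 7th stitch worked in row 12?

For row 12: chart row = ((12-1) mod 3) + 1 = 3; this is a WS (even) row.
Chart row 3 tiled across columns 1-10: P K P YO P K P YO P K
Wrong side: read the tiled row from column 10 down to 1 and exchange K with P (leave YO, K2TOG).
Row 12 as worked: P K YO K P K YO K P K
Stitch 7 in working order -> YO

== STITCH ==
YO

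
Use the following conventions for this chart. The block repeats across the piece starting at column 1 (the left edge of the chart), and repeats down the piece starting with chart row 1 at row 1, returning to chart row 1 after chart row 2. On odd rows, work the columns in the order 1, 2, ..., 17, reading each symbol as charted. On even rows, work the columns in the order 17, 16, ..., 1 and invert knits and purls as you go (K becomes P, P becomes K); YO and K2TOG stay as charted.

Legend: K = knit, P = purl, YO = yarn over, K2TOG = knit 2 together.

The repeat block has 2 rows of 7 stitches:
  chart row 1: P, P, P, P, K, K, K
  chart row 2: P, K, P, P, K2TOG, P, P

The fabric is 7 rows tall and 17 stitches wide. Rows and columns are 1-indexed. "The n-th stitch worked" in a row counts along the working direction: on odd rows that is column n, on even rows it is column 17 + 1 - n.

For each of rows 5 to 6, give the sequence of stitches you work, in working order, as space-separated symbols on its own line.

Result:
P P P P K K K P P P P K K K P P P
K P K K K K2TOG K K P K K K K2TOG K K P K

Derivation:
Row 5: chart row 1, RS - tile across columns 1-17 and work as-is.
Row 6: chart row 2, WS - tiled (columns 1-17): P K P P K2TOG P P P K P P K2TOG P P P K P; work from column 17 back to 1 with K<->P swapped.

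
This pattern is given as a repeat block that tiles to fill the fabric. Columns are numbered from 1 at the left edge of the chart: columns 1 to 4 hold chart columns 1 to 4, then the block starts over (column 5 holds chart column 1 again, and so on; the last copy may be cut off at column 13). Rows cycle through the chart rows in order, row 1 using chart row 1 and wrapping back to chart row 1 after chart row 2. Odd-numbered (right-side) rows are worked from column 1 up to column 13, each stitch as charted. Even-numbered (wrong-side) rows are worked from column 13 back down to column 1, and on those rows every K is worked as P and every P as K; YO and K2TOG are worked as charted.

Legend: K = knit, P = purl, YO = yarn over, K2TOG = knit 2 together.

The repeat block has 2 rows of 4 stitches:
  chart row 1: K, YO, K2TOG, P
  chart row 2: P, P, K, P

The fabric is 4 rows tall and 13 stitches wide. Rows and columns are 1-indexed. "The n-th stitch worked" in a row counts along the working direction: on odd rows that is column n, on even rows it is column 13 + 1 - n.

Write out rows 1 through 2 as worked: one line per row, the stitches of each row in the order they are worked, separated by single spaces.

Row 1: chart row 1, RS - tile across columns 1-13 and work as-is.
Row 2: chart row 2, WS - tiled (columns 1-13): P P K P P P K P P P K P P; work from column 13 back to 1 with K<->P swapped.

== ROWS AS WORKED ==
K YO K2TOG P K YO K2TOG P K YO K2TOG P K
K K P K K K P K K K P K K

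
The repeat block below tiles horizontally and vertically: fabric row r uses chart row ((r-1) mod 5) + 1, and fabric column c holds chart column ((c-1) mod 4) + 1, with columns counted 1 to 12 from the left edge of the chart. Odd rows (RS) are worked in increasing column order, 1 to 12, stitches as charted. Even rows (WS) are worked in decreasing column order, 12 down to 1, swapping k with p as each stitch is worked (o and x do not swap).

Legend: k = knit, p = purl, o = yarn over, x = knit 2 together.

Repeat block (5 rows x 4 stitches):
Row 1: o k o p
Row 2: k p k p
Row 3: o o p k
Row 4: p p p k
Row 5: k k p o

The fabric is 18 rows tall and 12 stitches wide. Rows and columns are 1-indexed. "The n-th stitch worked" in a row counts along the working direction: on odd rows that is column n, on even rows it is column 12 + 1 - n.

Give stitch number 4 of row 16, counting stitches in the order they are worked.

Row 16 uses chart row ((16-1) mod 5)+1 = 1. Row 16 is even, so WS.
Chart row 1 tiled across columns 1-12: o k o p o k o p o k o p
WS: work from column 12 back to column 1 (reverse the tiled row), swapping k<->p (o and x unchanged).
Row 16 as worked: k o p o k o p o k o p o
The 4th stitch worked is o.

Result:
o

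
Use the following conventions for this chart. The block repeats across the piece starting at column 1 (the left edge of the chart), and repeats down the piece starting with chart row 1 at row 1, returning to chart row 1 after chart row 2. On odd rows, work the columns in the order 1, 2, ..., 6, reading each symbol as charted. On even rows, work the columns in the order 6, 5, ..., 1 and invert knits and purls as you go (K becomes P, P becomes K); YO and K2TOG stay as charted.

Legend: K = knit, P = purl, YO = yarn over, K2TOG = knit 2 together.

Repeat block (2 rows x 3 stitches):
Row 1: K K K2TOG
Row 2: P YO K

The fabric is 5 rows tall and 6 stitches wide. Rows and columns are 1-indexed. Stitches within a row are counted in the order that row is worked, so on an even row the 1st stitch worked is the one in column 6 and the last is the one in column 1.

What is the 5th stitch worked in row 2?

Stitch:
YO

Derivation:
Row 2 uses chart row ((2-1) mod 2)+1 = 2. Row 2 is even, so WS.
Chart row 2 tiled across columns 1-6: P YO K P YO K
Wrong side: read the tiled row from column 6 down to 1 and exchange K with P (leave YO, K2TOG).
Row 2 as worked: P YO K P YO K
The 5th stitch worked is YO.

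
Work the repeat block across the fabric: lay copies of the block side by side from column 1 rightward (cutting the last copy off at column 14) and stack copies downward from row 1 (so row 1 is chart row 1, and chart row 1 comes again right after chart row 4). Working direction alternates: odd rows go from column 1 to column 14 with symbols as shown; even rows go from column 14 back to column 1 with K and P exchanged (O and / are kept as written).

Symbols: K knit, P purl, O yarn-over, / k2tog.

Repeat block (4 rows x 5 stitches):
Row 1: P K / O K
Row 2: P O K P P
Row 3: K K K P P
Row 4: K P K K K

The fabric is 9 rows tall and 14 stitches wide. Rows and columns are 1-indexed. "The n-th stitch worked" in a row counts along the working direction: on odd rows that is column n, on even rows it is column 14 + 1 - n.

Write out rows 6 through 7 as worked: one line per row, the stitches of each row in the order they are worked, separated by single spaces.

Result:
K P O K K K P O K K K P O K
K K K P P K K K P P K K K P

Derivation:
Row 6: chart row 2, WS - tiled (columns 1-14): P O K P P P O K P P P O K P; work from column 14 back to 1 with K<->P swapped.
Row 7: chart row 3, RS - tile across columns 1-14 and work as-is.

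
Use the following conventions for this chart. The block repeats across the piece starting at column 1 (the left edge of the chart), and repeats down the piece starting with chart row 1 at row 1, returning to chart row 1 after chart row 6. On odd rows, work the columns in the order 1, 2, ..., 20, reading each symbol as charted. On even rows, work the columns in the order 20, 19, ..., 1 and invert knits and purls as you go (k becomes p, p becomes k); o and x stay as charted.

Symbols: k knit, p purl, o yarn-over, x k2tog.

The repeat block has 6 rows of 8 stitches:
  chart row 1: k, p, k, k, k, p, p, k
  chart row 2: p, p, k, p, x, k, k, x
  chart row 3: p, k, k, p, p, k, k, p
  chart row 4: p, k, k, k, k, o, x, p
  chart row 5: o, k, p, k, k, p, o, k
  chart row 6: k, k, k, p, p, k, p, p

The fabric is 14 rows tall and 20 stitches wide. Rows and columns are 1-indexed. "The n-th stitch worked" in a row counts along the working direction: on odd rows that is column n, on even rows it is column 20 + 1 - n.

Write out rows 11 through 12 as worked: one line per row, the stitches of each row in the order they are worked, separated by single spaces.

Row 11: chart row 5, RS - tile across columns 1-20 and work as-is.
Row 12: chart row 6, WS - tiled (columns 1-20): k k k p p k p p k k k p p k p p k k k p; work from column 20 back to 1 with k<->p swapped.

Result:
o k p k k p o k o k p k k p o k o k p k
k p p p k k p k k p p p k k p k k p p p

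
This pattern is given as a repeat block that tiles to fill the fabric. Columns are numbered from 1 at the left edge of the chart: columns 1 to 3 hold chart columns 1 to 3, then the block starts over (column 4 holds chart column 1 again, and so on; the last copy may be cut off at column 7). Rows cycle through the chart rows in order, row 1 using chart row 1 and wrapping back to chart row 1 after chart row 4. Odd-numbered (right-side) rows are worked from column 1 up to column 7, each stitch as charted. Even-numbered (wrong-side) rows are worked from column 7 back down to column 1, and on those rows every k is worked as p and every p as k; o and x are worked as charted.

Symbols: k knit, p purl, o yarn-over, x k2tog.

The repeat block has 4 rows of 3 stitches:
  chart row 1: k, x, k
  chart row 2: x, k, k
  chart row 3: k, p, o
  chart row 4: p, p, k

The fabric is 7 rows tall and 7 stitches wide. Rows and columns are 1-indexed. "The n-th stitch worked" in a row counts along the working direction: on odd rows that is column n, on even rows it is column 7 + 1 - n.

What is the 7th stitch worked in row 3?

Row 3 uses chart row ((3-1) mod 4)+1 = 3. Row 3 is odd, so RS.
Chart row 3 tiled across columns 1-7: k p o k p o k
RS row: no reversal, no swap; stitch n worked = column n.
Counting 7 along the worked row gives k.

Stitch:
k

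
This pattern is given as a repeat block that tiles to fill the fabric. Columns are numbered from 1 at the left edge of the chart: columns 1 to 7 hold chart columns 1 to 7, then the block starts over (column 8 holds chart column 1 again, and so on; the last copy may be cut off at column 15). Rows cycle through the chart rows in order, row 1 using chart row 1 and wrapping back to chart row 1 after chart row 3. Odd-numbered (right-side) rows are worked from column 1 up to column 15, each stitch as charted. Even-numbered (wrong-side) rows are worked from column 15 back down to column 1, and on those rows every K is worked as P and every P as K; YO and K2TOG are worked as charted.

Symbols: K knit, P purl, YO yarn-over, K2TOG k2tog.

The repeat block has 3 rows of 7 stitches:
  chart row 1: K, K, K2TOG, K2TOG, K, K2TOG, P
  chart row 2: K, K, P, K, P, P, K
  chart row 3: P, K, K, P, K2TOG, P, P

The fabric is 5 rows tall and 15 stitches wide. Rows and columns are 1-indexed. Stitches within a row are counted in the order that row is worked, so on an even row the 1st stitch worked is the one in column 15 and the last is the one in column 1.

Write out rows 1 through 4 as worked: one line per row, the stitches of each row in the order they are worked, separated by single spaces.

Result:
K K K2TOG K2TOG K K2TOG P K K K2TOG K2TOG K K2TOG P K
P P K K P K P P P K K P K P P
P K K P K2TOG P P P K K P K2TOG P P P
P K K2TOG P K2TOG K2TOG P P K K2TOG P K2TOG K2TOG P P

Derivation:
Row 1: chart row 1, RS - tile across columns 1-15 and work as-is.
Row 2: chart row 2, WS - tiled (columns 1-15): K K P K P P K K K P K P P K K; work from column 15 back to 1 with K<->P swapped.
Row 3: chart row 3, RS - tile across columns 1-15 and work as-is.
Row 4: chart row 1, WS - tiled (columns 1-15): K K K2TOG K2TOG K K2TOG P K K K2TOG K2TOG K K2TOG P K; work from column 15 back to 1 with K<->P swapped.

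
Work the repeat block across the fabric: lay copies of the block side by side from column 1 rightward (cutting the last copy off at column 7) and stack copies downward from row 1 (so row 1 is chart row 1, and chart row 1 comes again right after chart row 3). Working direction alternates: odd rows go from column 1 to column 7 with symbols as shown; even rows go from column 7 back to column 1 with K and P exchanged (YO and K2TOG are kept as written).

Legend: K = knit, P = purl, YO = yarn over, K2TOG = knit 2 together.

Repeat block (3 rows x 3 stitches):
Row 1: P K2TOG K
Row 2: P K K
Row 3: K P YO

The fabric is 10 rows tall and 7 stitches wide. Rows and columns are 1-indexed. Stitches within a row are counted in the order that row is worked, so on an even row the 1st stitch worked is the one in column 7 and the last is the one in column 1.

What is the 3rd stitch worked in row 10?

== STITCH ==
K2TOG

Derivation:
Row 10: (10-1) mod 3 = 0, so use chart row 1. Even row -> WS.
Chart row 1 tiled across columns 1-7: P K2TOG K P K2TOG K P
Wrong side: read the tiled row from column 7 down to 1 and exchange K with P (leave YO, K2TOG).
Row 10 as worked: K P K2TOG K P K2TOG K
Stitch 3 in working order -> K2TOG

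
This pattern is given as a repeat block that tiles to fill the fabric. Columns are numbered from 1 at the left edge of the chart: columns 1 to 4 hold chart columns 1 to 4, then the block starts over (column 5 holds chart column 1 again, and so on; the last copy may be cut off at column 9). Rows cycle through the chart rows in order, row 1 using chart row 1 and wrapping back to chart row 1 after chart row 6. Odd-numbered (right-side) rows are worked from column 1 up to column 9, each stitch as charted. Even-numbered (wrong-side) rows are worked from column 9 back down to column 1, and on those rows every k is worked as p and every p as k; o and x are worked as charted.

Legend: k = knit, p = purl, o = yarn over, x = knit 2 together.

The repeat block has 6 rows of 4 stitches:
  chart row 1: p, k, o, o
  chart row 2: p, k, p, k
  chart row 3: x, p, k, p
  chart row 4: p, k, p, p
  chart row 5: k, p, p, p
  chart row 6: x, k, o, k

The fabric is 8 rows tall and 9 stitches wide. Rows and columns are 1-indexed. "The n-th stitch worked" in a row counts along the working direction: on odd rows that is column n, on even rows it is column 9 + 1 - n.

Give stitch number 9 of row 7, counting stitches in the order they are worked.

Stitch:
p

Derivation:
Row 7: (7-1) mod 6 = 0, so use chart row 1. Odd row -> RS.
Chart row 1 tiled across columns 1-9: p k o o p k o o p
RS: work column 1 to column 9, symbols as charted — the tiled row is the row as worked.
Counting 9 along the worked row gives p.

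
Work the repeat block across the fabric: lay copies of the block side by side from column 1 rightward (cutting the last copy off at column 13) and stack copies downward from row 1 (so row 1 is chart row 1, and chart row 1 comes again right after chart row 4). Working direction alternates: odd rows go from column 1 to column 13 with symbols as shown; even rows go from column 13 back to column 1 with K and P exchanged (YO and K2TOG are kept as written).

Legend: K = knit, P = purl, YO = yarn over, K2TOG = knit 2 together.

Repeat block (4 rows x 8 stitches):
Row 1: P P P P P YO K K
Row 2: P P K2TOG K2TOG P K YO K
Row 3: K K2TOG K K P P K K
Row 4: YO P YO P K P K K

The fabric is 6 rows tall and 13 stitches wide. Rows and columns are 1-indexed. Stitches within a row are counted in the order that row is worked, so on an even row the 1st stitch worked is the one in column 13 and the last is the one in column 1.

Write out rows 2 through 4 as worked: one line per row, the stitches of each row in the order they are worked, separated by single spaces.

Row 2: chart row 2, WS - tiled (columns 1-13): P P K2TOG K2TOG P K YO K P P K2TOG K2TOG P; work from column 13 back to 1 with K<->P swapped.
Row 3: chart row 3, RS - tile across columns 1-13 and work as-is.
Row 4: chart row 4, WS - tiled (columns 1-13): YO P YO P K P K K YO P YO P K; work from column 13 back to 1 with K<->P swapped.

== ROWS AS WORKED ==
K K2TOG K2TOG K K P YO P K K2TOG K2TOG K K
K K2TOG K K P P K K K K2TOG K K P
P K YO K YO P P K P K YO K YO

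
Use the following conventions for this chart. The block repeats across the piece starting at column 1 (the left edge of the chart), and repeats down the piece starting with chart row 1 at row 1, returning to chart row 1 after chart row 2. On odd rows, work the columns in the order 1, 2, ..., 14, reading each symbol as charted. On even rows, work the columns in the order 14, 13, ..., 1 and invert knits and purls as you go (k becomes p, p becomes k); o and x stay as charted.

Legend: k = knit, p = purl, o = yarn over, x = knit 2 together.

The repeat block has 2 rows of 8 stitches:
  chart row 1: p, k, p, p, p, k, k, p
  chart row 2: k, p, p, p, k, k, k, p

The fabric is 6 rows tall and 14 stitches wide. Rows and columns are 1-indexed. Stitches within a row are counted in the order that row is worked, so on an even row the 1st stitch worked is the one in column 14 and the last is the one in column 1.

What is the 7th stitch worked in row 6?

Row 6 uses chart row ((6-1) mod 2)+1 = 2. Row 6 is even, so WS.
Chart row 2 tiled across columns 1-14: k p p p k k k p k p p p k k
WS row: flip the tiled sequence (start at column 14) and apply k<->p; o and x stay.
Row 6 as worked: p p k k k p k p p p k k k p
The 7th stitch worked is k.

Stitch:
k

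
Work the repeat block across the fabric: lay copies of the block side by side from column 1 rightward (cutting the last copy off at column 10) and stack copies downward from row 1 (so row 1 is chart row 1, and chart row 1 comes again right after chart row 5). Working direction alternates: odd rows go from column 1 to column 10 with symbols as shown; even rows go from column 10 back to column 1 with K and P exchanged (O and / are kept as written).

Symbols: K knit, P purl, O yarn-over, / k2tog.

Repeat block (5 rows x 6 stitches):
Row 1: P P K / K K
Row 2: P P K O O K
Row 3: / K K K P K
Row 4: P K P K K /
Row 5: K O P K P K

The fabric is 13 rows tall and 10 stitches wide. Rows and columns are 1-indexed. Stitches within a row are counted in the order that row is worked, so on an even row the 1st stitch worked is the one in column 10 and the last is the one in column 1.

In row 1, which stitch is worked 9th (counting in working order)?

Result:
K

Derivation:
Row 1 uses chart row ((1-1) mod 5)+1 = 1. Row 1 is odd, so RS.
Chart row 1 tiled across columns 1-10: P P K / K K P P K /
RS row: no reversal, no swap; stitch n worked = column n.
The 9th stitch worked is K.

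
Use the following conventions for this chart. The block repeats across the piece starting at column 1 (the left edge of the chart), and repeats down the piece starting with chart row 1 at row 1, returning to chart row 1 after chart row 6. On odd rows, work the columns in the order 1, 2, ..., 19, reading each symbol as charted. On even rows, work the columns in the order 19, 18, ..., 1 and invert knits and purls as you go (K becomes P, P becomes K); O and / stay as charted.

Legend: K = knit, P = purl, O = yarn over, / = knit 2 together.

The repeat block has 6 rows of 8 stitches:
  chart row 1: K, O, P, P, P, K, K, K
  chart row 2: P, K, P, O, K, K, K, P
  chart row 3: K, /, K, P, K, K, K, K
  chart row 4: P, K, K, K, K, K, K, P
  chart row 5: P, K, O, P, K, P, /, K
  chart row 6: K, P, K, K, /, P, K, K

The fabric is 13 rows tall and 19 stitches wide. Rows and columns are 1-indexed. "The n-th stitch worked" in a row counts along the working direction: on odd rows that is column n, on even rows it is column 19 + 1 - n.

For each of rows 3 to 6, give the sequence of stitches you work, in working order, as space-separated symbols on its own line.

Rows as worked:
K / K P K K K K K / K P K K K K K / K
P P K K P P P P P P K K P P P P P P K
P K O P K P / K P K O P K P / K P K O
P K P P P K / P P K P P P K / P P K P

Derivation:
Row 3: chart row 3, RS - tile across columns 1-19 and work as-is.
Row 4: chart row 4, WS - tiled (columns 1-19): P K K K K K K P P K K K K K K P P K K; work from column 19 back to 1 with K<->P swapped.
Row 5: chart row 5, RS - tile across columns 1-19 and work as-is.
Row 6: chart row 6, WS - tiled (columns 1-19): K P K K / P K K K P K K / P K K K P K; work from column 19 back to 1 with K<->P swapped.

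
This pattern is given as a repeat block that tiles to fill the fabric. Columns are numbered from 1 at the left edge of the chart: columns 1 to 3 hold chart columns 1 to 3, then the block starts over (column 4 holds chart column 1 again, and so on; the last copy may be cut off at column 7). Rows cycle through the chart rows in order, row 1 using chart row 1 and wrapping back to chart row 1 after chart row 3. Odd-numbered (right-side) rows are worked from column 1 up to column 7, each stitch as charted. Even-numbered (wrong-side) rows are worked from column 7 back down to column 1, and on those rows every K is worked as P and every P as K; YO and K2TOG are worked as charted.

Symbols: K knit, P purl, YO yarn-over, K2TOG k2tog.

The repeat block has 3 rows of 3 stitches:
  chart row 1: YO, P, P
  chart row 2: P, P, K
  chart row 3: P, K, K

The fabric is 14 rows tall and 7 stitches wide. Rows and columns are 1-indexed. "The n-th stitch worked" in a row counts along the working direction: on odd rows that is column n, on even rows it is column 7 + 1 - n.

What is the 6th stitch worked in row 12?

Row 12: (12-1) mod 3 = 2, so use chart row 3. Even row -> WS.
Chart row 3 tiled across columns 1-7: P K K P K K P
WS: work from column 7 back to column 1 (reverse the tiled row), swapping K<->P (YO and K2TOG unchanged).
Row 12 as worked: K P P K P P K
Counting 6 along the worked row gives P.

Result:
P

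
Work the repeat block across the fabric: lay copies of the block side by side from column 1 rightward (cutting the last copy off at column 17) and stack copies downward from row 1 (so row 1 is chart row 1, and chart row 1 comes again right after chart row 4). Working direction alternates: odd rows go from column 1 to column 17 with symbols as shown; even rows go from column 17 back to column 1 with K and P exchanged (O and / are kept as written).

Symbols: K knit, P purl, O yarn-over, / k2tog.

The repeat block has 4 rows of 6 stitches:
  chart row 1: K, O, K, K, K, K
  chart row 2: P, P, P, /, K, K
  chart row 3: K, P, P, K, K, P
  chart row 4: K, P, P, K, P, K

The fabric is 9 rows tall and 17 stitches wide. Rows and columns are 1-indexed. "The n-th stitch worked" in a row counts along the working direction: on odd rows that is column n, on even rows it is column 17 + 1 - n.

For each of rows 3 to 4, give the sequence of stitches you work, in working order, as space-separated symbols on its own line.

== ROWS AS WORKED ==
K P P K K P K P P K K P K P P K K
K P K K P P K P K K P P K P K K P

Derivation:
Row 3: chart row 3, RS - tile across columns 1-17 and work as-is.
Row 4: chart row 4, WS - tiled (columns 1-17): K P P K P K K P P K P K K P P K P; work from column 17 back to 1 with K<->P swapped.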